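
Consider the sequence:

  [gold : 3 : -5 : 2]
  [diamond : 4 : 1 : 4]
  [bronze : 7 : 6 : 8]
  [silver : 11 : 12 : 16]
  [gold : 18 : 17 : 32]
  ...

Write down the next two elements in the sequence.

Rank goes gold, diamond, bronze, silver, gold → diamond → bronze (repeats gold → diamond → bronze → silver).
Second component: each term is the sum of the two before it, so 3, 4, 7, 11, 18 → 29 → 47.
Third component goes -5, 1, 6, 12, 17 → 23 → 28 (alternating steps +6, +5, +6, +5, …).
Fourth component: ×2 each step, so 2, 4, 8, 16, 32 → 64 → 128.
So the next two elements are [diamond : 29 : 23 : 64] and [bronze : 47 : 28 : 128].

[diamond : 29 : 23 : 64], [bronze : 47 : 28 : 128]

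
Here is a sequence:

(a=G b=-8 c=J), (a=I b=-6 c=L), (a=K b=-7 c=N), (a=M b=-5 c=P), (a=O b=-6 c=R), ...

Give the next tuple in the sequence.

A: letters move forward 2 places in the alphabet; G, I, K, M, O → Q.
B: alternating steps +2, −1, +2, −1, …, so -8, -6, -7, -5, -6 → -4.
C: J, L, N, P, R → T (letters move forward 2 places in the alphabet).
So the next tuple is (a=Q b=-4 c=T).

(a=Q b=-4 c=T)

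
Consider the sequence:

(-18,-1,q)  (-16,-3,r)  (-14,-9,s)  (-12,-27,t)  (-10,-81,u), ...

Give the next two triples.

(-8,-243,v), (-6,-729,w)

First part: -18, -16, -14, -12, -10 → -8 → -6 (+2 each step).
Second part — ×3 each step: -1, -3, -9, -27, -81 → -243 → -729.
For the letter, letters move forward 1 place in the alphabet: q, r, s, t, u → v → w.
Putting the parts together: (-8,-243,v) and then (-6,-729,w).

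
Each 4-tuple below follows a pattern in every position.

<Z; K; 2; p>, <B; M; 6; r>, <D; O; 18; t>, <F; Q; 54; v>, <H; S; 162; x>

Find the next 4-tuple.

<J; U; 486; z>

First letter: Z, B, D, F, H → J (letters move forward 2 places in the alphabet, wrapping Z→A).
Second letter: K, M, O, Q, S → U (letters move forward 2 places in the alphabet).
Third component: ×3 each step; 2, 6, 18, 54, 162 → 486.
Third letter: p, r, t, v, x → z (letters move forward 2 places in the alphabet).
Combining the parts gives <J; U; 486; z>.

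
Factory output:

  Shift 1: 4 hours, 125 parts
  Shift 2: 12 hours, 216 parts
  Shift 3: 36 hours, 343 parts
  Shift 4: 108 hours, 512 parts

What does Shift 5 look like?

Hours: 4, 12, 36, 108 → 324 (×3 each step).
For the parts, perfect cubes: 5³, 6³, 7³, …: 125, 216, 343, 512 → 729.
Combining the parts gives 324 hours, 729 parts.

324 hours, 729 parts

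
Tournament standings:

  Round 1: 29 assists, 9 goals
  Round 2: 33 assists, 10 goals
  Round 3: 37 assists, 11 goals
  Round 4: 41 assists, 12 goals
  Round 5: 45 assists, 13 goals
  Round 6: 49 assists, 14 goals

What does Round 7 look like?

Assists: 29, 33, 37, 41, 45, 49 → 53 (+4 each step).
Goals goes 9, 10, 11, 12, 13, 14 → 15 (+1 each step).
Combining the parts gives 53 assists, 15 goals.

53 assists, 15 goals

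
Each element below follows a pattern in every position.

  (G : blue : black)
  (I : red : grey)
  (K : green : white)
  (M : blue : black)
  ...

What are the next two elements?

(O : red : grey), (Q : green : white)

Letter: letters move forward 2 places in the alphabet; G, I, K, M → O → Q.
Colour: blue, red, green, blue → red → green (repeats blue → red → green).
Shade: repeats black → grey → white; black, grey, white, black → grey → white.
So the next two elements are (O : red : grey) and (Q : green : white).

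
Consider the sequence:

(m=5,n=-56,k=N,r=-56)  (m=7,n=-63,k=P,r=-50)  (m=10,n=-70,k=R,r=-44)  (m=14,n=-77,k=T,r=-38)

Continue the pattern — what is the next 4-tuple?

M — differences are 2, 3, 4, … (increasing by 1 each time): 5, 7, 10, 14 → 19.
For the n, −7 each step: -56, -63, -70, -77 → -84.
K: letters move forward 2 places in the alphabet, so N, P, R, T → V.
For the r, +6 each step: -56, -50, -44, -38 → -32.
Putting it together: (m=19,n=-84,k=V,r=-32).

(m=19,n=-84,k=V,r=-32)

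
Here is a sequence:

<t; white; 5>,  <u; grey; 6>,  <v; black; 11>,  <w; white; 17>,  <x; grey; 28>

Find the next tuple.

<y; black; 45>

Letter: letters move forward 1 place in the alphabet, so t, u, v, w, x → y.
Shade goes white, grey, black, white, grey → black (repeats white → grey → black).
Third coordinate: each term is the sum of the two before it; 5, 6, 11, 17, 28 → 45.
Putting it together: <y; black; 45>.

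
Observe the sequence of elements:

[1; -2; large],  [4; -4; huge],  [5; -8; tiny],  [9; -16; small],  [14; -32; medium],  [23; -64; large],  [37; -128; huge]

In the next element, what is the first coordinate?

First coordinate: each term is the sum of the two before it; 1, 4, 5, 9, 14, 23, 37 → 60.
Second coordinate — ×2 each step: -2, -4, -8, -16, -32, -64, -128 → -256.
Size: large, huge, tiny, small, medium, large, huge → tiny (repeats large → huge → tiny → small → medium).

60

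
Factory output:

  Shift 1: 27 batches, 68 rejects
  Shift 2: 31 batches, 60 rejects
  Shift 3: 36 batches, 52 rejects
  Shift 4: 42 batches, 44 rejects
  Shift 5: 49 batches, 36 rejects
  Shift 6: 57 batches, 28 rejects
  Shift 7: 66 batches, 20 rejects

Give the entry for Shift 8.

76 batches, 12 rejects

For the batches, differences are 4, 5, 6, … (increasing by 1 each time): 27, 31, 36, 42, 49, 57, 66 → 76.
Rejects goes 68, 60, 52, 44, 36, 28, 20 → 12 (−8 each step).
Putting it together: 76 batches, 12 rejects.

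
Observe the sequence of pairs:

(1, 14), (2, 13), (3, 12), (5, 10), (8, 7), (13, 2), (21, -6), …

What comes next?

First component: each term is the sum of the two before it, so 1, 2, 3, 5, 8, 13, 21 → 34.
Second component: together with the first component always sums to 15; 14, 13, 12, 10, 7, 2, -6 → -19.
Putting it together: (34, -19).

(34, -19)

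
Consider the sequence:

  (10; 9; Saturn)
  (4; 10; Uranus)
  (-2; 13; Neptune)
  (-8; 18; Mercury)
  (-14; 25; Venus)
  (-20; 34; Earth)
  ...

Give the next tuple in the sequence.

First value — −6 each step: 10, 4, -2, -8, -14, -20 → -26.
Second value — differences are 1, 3, 5, … (increasing by 2 each time): 9, 10, 13, 18, 25, 34 → 45.
Planet — runs through the planets Mercury→Neptune: Saturn, Uranus, Neptune, Mercury, Venus, Earth → Mars.
Putting it together: (-26; 45; Mars).

(-26; 45; Mars)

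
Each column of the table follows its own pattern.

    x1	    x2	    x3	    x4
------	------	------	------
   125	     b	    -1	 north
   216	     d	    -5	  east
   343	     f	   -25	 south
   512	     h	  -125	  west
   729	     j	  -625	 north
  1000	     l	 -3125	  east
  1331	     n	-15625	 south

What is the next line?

1728  p  -78125  west

Column x1 — perfect cubes: 5³, 6³, 7³, …: 125, 216, 343, 512, 729, 1000, 1331 → 1728.
Column x2: b, d, f, h, j, l, n → p (letters move forward 2 places in the alphabet).
For the column x3, ×5 each step: -1, -5, -25, -125, -625, -3125, -15625 → -78125.
Column x4 goes north, east, south, west, north, east, south → west (repeats north → east → south → west).
So the next line is 1728  p  -78125  west.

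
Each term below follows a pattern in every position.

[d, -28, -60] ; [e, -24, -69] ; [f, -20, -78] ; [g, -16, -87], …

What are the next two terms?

[h, -12, -96], [i, -8, -105]

Letter: d, e, f, g → h → i (letters move forward 1 place in the alphabet).
Second value: +4 each step, so -28, -24, -20, -16 → -12 → -8.
Third value: -60, -69, -78, -87 → -96 → -105 (−9 each step).
Putting the parts together: [h, -12, -96] and then [i, -8, -105].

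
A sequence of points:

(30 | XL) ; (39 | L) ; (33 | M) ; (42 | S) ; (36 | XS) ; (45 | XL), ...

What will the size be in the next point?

Size: XL, L, M, S, XS, XL → L (repeats XL → L → M → S → XS).

L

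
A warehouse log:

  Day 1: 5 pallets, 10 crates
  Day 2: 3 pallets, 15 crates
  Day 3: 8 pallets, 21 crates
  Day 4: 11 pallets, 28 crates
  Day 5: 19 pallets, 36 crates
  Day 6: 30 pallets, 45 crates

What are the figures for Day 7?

49 pallets, 55 crates

Pallets goes 5, 3, 8, 11, 19, 30 → 49 (each term is the sum of the two before it).
Crates: 10, 15, 21, 28, 36, 45 → 55 (differences are 5, 6, 7, … (increasing by 1 each time)).
So the next record is 49 pallets, 55 crates.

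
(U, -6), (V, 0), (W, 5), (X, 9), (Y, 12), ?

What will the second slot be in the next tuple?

Second slot: differences are 6, 5, 4, … (decreasing by 1 each time), so -6, 0, 5, 9, 12 → 14.

14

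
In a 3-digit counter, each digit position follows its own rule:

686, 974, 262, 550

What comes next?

First digit: 6, 9, 2, 5 → 8 (+3 each step, mod 10).
Second digit: −1 each step, mod 10; 8, 7, 6, 5 → 4.
For the third digit, −2 each step, mod 10: 6, 4, 2, 0 → 8.
Combining the parts gives 848.

848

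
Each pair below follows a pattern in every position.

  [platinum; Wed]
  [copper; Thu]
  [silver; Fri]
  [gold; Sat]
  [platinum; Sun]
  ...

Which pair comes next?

Metal: repeats platinum → copper → silver → gold; platinum, copper, silver, gold, platinum → copper.
For the day, runs through the weekdays Mon→Sun: Wed, Thu, Fri, Sat, Sun → Mon.
Combining the parts gives [copper; Mon].

[copper; Mon]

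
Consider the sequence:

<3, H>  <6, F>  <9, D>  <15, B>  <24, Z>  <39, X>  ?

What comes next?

For the first part, each term is the sum of the two before it: 3, 6, 9, 15, 24, 39 → 63.
Letter: H, F, D, B, Z, X → V (letters move back 2 places in the alphabet, wrapping A→Z).
Combining the parts gives <63, V>.

<63, V>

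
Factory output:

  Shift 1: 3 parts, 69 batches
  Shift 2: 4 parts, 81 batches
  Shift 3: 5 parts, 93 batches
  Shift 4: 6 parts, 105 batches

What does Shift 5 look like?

Parts: +1 each step, so 3, 4, 5, 6 → 7.
For the batches, +12 each step: 69, 81, 93, 105 → 117.
So the next line is 7 parts, 117 batches.

7 parts, 117 batches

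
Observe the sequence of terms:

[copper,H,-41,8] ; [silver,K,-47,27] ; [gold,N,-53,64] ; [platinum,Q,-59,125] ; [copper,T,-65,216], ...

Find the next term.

Metal: copper, silver, gold, platinum, copper → silver (repeats copper → silver → gold → platinum).
For the letter, letters move forward 3 places in the alphabet: H, K, N, Q, T → W.
Third part: -41, -47, -53, -59, -65 → -71 (−6 each step).
Fourth part: perfect cubes: 2³, 3³, 4³, …; 8, 27, 64, 125, 216 → 343.
So the next term is [silver,W,-71,343].

[silver,W,-71,343]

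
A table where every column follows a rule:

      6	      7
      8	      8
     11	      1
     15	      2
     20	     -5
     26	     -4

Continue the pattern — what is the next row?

First component goes 6, 8, 11, 15, 20, 26 → 33 (differences are 2, 3, 4, … (increasing by 1 each time)).
Second component: 7, 8, 1, 2, -5, -4 → -11 (alternating steps +1, −7, +1, −7, …).
Combining the parts gives 33  -11.

33  -11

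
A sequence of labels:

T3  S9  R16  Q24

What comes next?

P33

For the letter, letters move back 1 place in the alphabet: T, S, R, Q → P.
Second component — differences are 6, 7, 8, … (increasing by 1 each time): 3, 9, 16, 24 → 33.
Combining the parts gives P33.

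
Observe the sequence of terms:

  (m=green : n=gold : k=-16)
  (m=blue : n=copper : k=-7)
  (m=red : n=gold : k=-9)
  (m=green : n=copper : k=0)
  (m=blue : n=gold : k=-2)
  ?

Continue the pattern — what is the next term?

(m=red : n=copper : k=7)

M: repeats green → blue → red, so green, blue, red, green, blue → red.
N: alternates gold ↔ copper, so gold, copper, gold, copper, gold → copper.
For the k, alternating steps +9, −2, +9, −2, …: -16, -7, -9, 0, -2 → 7.
Combining the parts gives (m=red : n=copper : k=7).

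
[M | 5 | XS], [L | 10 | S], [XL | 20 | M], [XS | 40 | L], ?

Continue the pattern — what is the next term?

[S | 80 | XL]

For the first size, runs through clothing sizes XS→XL: M, L, XL, XS → S.
Second entry: ×2 each step; 5, 10, 20, 40 → 80.
Second size: XS, S, M, L → XL (runs through clothing sizes XS→XL).
Combining the parts gives [S | 80 | XL].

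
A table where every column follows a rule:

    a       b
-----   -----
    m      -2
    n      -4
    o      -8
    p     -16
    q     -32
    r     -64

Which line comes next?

s  -128

Column a — letters move forward 1 place in the alphabet: m, n, o, p, q, r → s.
For the column b, ×2 each step: -2, -4, -8, -16, -32, -64 → -128.
Putting it together: s  -128.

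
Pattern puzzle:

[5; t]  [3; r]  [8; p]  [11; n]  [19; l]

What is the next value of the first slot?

30

For the first slot, each term is the sum of the two before it: 5, 3, 8, 11, 19 → 30.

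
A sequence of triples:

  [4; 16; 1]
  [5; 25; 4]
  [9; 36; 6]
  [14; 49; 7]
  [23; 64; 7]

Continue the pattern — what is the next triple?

[37; 81; 6]

First part: 4, 5, 9, 14, 23 → 37 (each term is the sum of the two before it).
Second part goes 16, 25, 36, 49, 64 → 81 (perfect squares: 4², 5², 6², …).
Third part goes 1, 4, 6, 7, 7 → 6 (differences are 3, 2, 1, … (decreasing by 1 each time)).
Putting it together: [37; 81; 6].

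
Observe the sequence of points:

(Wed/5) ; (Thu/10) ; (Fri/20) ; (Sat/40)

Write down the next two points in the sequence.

Day goes Wed, Thu, Fri, Sat → Sun → Mon (runs through the weekdays Mon→Sun).
For the second part, ×2 each step: 5, 10, 20, 40 → 80 → 160.
So the next two points are (Sun/80) and (Mon/160).

(Sun/80), (Mon/160)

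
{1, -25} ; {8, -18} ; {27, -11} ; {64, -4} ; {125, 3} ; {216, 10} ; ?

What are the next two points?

First value: perfect cubes: 1³, 2³, 3³, …, so 1, 8, 27, 64, 125, 216 → 343 → 512.
Second value goes -25, -18, -11, -4, 3, 10 → 17 → 24 (+7 each step).
Putting the parts together: {343, 17} and then {512, 24}.

{343, 17}, {512, 24}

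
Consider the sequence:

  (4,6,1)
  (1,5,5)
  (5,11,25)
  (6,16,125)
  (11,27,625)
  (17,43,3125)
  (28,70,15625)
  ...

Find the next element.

First coordinate — each term is the sum of the two before it: 4, 1, 5, 6, 11, 17, 28 → 45.
Second coordinate: each term is the sum of the two before it, so 6, 5, 11, 16, 27, 43, 70 → 113.
Third coordinate: ×5 each step, so 1, 5, 25, 125, 625, 3125, 15625 → 78125.
Combining the parts gives (45,113,78125).

(45,113,78125)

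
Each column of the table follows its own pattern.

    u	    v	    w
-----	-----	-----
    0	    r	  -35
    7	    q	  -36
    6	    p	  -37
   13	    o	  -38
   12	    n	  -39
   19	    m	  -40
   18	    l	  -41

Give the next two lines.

Column u: 0, 7, 6, 13, 12, 19, 18 → 25 → 24 (alternating steps +7, −1, +7, −1, …).
Column v — letters move back 1 place in the alphabet: r, q, p, o, n, m, l → k → j.
Column w — −1 each step: -35, -36, -37, -38, -39, -40, -41 → -42 → -43.
So the next two lines are 25  k  -42 and 24  j  -43.

25  k  -42; 24  j  -43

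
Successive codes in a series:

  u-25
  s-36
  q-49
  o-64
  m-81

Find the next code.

Letter: letters move back 2 places in the alphabet, so u, s, q, o, m → k.
Second component: perfect squares: 5², 6², 7², …; 25, 36, 49, 64, 81 → 100.
So the next code is k-100.

k-100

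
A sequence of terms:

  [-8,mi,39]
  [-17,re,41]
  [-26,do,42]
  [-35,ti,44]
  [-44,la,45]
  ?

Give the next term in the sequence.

[-53,sol,47]

First slot: −9 each step, so -8, -17, -26, -35, -44 → -53.
For the note, runs backward through the solfège scale do→ti: mi, re, do, ti, la → sol.
Third slot — alternating steps +2, +1, +2, +1, …: 39, 41, 42, 44, 45 → 47.
Putting it together: [-53,sol,47].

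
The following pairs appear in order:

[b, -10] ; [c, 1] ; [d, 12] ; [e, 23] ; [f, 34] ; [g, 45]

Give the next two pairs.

[h, 56], [i, 67]

Letter: letters move forward 1 place in the alphabet, so b, c, d, e, f, g → h → i.
Second slot: +11 each step; -10, 1, 12, 23, 34, 45 → 56 → 67.
Putting the parts together: [h, 56] and then [i, 67].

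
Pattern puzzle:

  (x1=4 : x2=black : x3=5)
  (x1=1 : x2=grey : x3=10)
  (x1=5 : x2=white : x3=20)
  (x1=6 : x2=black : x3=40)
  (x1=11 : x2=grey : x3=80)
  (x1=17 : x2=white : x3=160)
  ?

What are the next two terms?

X1 — each term is the sum of the two before it: 4, 1, 5, 6, 11, 17 → 28 → 45.
X2 — repeats black → grey → white: black, grey, white, black, grey, white → black → grey.
X3: ×2 each step, so 5, 10, 20, 40, 80, 160 → 320 → 640.
So the next two terms are (x1=28 : x2=black : x3=320) and (x1=45 : x2=grey : x3=640).

(x1=28 : x2=black : x3=320), (x1=45 : x2=grey : x3=640)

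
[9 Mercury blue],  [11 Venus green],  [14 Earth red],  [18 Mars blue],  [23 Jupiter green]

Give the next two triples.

First slot — differences are 2, 3, 4, … (increasing by 1 each time): 9, 11, 14, 18, 23 → 29 → 36.
Planet — runs through the planets Mercury→Neptune: Mercury, Venus, Earth, Mars, Jupiter → Saturn → Uranus.
Colour — repeats blue → green → red: blue, green, red, blue, green → red → blue.
So the next two triples are [29 Saturn red] and [36 Uranus blue].

[29 Saturn red], [36 Uranus blue]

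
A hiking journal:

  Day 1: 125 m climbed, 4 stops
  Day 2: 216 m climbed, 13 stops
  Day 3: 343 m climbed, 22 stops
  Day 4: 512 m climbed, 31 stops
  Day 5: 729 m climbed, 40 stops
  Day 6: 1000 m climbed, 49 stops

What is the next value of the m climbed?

M climbed — perfect cubes: 5³, 6³, 7³, …: 125, 216, 343, 512, 729, 1000 → 1331.

1331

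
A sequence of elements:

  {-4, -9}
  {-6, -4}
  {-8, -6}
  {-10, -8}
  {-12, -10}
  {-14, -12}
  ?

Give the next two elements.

{-16, -14}, {-18, -16}

First entry — −2 each step: -4, -6, -8, -10, -12, -14 → -16 → -18.
Second entry: -9, -4, -6, -8, -10, -12 → -14 → -16 (always the previous value of the first entry).
So the next two elements are {-16, -14} and {-18, -16}.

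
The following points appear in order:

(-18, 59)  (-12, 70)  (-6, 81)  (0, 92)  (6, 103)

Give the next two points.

(12, 114), (18, 125)

First value: +6 each step, so -18, -12, -6, 0, 6 → 12 → 18.
Second value: +11 each step; 59, 70, 81, 92, 103 → 114 → 125.
So the next two points are (12, 114) and (18, 125).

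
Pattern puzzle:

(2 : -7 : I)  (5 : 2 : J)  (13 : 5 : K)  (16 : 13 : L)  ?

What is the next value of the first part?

24

First part: 2, 5, 13, 16 → 24 (alternating steps +3, +8, +3, +8, …).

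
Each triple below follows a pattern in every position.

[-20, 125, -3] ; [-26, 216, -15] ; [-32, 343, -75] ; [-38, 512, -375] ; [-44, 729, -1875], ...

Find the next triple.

First part — −6 each step: -20, -26, -32, -38, -44 → -50.
Second part — perfect cubes: 5³, 6³, 7³, …: 125, 216, 343, 512, 729 → 1000.
Third part goes -3, -15, -75, -375, -1875 → -9375 (×5 each step).
Combining the parts gives [-50, 1000, -9375].

[-50, 1000, -9375]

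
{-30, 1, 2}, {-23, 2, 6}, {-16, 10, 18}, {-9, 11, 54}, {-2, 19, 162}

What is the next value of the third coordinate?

486

Third coordinate — ×3 each step: 2, 6, 18, 54, 162 → 486.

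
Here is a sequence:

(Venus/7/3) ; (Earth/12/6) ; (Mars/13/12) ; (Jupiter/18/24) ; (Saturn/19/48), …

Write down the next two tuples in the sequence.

Planet — runs through the planets Mercury→Neptune: Venus, Earth, Mars, Jupiter, Saturn → Uranus → Neptune.
Second coordinate: alternating steps +5, +1, +5, +1, …, so 7, 12, 13, 18, 19 → 24 → 25.
Third coordinate: ×2 each step; 3, 6, 12, 24, 48 → 96 → 192.
So the next two tuples are (Uranus/24/96) and (Neptune/25/192).

(Uranus/24/96), (Neptune/25/192)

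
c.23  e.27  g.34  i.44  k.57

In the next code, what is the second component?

Letter goes c, e, g, i, k → m (letters move forward 2 places in the alphabet).
Second component: differences are 4, 7, 10, … (increasing by 3 each time), so 23, 27, 34, 44, 57 → 73.

73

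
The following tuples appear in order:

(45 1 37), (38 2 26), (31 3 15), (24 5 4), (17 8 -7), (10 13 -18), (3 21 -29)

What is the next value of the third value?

-40

For the third value, −11 each step: 37, 26, 15, 4, -7, -18, -29 → -40.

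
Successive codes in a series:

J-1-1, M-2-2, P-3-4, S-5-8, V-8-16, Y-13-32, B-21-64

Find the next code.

E-34-128

Letter: letters move forward 3 places in the alphabet, wrapping Z→A; J, M, P, S, V, Y, B → E.
Second component: each term is the sum of the two before it, so 1, 2, 3, 5, 8, 13, 21 → 34.
For the third component, ×2 each step: 1, 2, 4, 8, 16, 32, 64 → 128.
Putting it together: E-34-128.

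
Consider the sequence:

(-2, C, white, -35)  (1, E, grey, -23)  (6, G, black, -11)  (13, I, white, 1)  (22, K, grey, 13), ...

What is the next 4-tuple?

First coordinate — differences are 3, 5, 7, … (increasing by 2 each time): -2, 1, 6, 13, 22 → 33.
Letter: C, E, G, I, K → M (letters move forward 2 places in the alphabet).
Shade: white, grey, black, white, grey → black (repeats white → grey → black).
For the fourth coordinate, +12 each step: -35, -23, -11, 1, 13 → 25.
So the next 4-tuple is (33, M, black, 25).

(33, M, black, 25)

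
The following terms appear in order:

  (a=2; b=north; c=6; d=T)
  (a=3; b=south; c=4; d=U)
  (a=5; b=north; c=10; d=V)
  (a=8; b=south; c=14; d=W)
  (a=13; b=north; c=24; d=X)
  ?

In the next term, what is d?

For the a, each term is the sum of the two before it: 2, 3, 5, 8, 13 → 21.
B — alternates north ↔ south: north, south, north, south, north → south.
For the c, each term is the sum of the two before it: 6, 4, 10, 14, 24 → 38.
D: letters move forward 1 place in the alphabet, so T, U, V, W, X → Y.

Y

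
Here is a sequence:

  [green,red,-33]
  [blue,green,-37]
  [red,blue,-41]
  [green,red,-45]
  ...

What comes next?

First colour: repeats green → blue → red; green, blue, red, green → blue.
Second colour: red, green, blue, red → green (repeats red → green → blue).
Third entry — −4 each step: -33, -37, -41, -45 → -49.
So the next triple is [blue,green,-49].

[blue,green,-49]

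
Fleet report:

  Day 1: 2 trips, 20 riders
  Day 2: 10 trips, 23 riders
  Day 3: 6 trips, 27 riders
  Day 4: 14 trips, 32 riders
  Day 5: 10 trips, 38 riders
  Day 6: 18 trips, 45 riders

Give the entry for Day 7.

14 trips, 53 riders

Trips goes 2, 10, 6, 14, 10, 18 → 14 (alternating steps +8, −4, +8, −4, …).
Riders — differences are 3, 4, 5, … (increasing by 1 each time): 20, 23, 27, 32, 38, 45 → 53.
Putting it together: 14 trips, 53 riders.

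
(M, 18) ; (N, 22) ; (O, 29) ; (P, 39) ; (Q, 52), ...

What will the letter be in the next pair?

Letter: letters move forward 1 place in the alphabet, so M, N, O, P, Q → R.
Second coordinate: differences are 4, 7, 10, … (increasing by 3 each time), so 18, 22, 29, 39, 52 → 68.

R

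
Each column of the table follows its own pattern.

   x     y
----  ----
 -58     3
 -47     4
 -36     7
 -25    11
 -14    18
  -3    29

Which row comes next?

For the column x, +11 each step: -58, -47, -36, -25, -14, -3 → 8.
Column y: each term is the sum of the two before it, so 3, 4, 7, 11, 18, 29 → 47.
Combining the parts gives 8  47.

8  47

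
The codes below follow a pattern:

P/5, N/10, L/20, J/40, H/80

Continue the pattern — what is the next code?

Letter: P, N, L, J, H → F (letters move back 2 places in the alphabet).
Second component: ×2 each step; 5, 10, 20, 40, 80 → 160.
So the next code is F/160.

F/160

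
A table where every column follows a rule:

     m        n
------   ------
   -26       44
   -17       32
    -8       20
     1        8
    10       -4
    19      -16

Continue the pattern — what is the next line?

Column m — +9 each step: -26, -17, -8, 1, 10, 19 → 28.
Column n: 44, 32, 20, 8, -4, -16 → -28 (−12 each step).
Putting it together: 28  -28.

28  -28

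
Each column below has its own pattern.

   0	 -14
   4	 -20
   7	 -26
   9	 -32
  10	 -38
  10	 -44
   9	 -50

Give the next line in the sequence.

First component: differences are 4, 3, 2, … (decreasing by 1 each time), so 0, 4, 7, 9, 10, 10, 9 → 7.
For the second component, −6 each step: -14, -20, -26, -32, -38, -44, -50 → -56.
Combining the parts gives 7  -56.

7  -56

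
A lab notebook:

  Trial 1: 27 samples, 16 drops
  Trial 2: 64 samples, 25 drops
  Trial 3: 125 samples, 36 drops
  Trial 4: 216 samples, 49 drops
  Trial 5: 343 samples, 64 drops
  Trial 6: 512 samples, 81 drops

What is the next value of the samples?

729

Samples goes 27, 64, 125, 216, 343, 512 → 729 (perfect cubes: 3³, 4³, 5³, …).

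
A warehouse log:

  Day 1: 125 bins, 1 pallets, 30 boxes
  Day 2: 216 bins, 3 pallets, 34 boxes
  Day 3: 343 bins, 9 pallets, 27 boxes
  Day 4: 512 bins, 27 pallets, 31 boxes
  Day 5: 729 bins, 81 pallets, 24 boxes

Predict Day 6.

1000 bins, 243 pallets, 28 boxes

Bins — perfect cubes: 5³, 6³, 7³, …: 125, 216, 343, 512, 729 → 1000.
Pallets — ×3 each step: 1, 3, 9, 27, 81 → 243.
For the boxes, alternating steps +4, −7, +4, −7, …: 30, 34, 27, 31, 24 → 28.
Combining the parts gives 1000 bins, 243 pallets, 28 boxes.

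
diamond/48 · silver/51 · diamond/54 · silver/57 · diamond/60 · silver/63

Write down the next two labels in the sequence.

Rank — alternates diamond ↔ silver: diamond, silver, diamond, silver, diamond, silver → diamond → silver.
For the second component, +3 each step: 48, 51, 54, 57, 60, 63 → 66 → 69.
So the next two labels are diamond/66 and silver/69.

diamond/66 then silver/69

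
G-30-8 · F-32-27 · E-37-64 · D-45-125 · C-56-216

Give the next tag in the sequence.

B-70-343

For the letter, letters move back 1 place in the alphabet: G, F, E, D, C → B.
For the second component, differences are 2, 5, 8, … (increasing by 3 each time): 30, 32, 37, 45, 56 → 70.
Third component: 8, 27, 64, 125, 216 → 343 (perfect cubes: 2³, 3³, 4³, …).
Putting it together: B-70-343.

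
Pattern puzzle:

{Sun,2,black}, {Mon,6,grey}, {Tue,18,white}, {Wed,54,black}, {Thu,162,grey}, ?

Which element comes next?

{Fri,486,white}

Day: Sun, Mon, Tue, Wed, Thu → Fri (runs through the weekdays Mon→Sun).
For the second component, ×3 each step: 2, 6, 18, 54, 162 → 486.
Shade goes black, grey, white, black, grey → white (repeats black → grey → white).
Putting it together: {Fri,486,white}.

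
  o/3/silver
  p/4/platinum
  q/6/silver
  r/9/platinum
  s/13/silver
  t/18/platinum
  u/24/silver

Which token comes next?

Letter — letters move forward 1 place in the alphabet: o, p, q, r, s, t, u → v.
Second component goes 3, 4, 6, 9, 13, 18, 24 → 31 (differences are 1, 2, 3, … (increasing by 1 each time)).
Metal: alternates silver ↔ platinum, so silver, platinum, silver, platinum, silver, platinum, silver → platinum.
Combining the parts gives v/31/platinum.

v/31/platinum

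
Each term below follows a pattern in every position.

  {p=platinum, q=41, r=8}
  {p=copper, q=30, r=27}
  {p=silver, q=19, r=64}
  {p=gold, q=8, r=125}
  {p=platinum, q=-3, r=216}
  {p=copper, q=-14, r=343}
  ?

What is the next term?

P — repeats platinum → copper → silver → gold: platinum, copper, silver, gold, platinum, copper → silver.
Q — −11 each step: 41, 30, 19, 8, -3, -14 → -25.
R: perfect cubes: 2³, 3³, 4³, …; 8, 27, 64, 125, 216, 343 → 512.
Combining the parts gives {p=silver, q=-25, r=512}.

{p=silver, q=-25, r=512}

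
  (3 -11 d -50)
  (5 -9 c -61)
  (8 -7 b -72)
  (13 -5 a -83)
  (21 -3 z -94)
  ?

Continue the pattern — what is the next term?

First coordinate: each term is the sum of the two before it, so 3, 5, 8, 13, 21 → 34.
Second coordinate: +2 each step; -11, -9, -7, -5, -3 → -1.
Letter: d, c, b, a, z → y (letters move back 1 place in the alphabet, wrapping A→Z).
Fourth coordinate — −11 each step: -50, -61, -72, -83, -94 → -105.
Putting it together: (34 -1 y -105).

(34 -1 y -105)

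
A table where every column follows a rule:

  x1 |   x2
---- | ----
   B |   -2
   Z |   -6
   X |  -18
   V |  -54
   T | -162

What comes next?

R  -486

Column x1: B, Z, X, V, T → R (letters move back 2 places in the alphabet, wrapping A→Z).
Column x2: ×3 each step; -2, -6, -18, -54, -162 → -486.
So the next line is R  -486.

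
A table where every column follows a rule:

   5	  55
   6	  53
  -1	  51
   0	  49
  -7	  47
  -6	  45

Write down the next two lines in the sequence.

-13  43; -12  41

First component — alternating steps +1, −7, +1, −7, …: 5, 6, -1, 0, -7, -6 → -13 → -12.
Second component: −2 each step; 55, 53, 51, 49, 47, 45 → 43 → 41.
So the next two lines are -13  43 and -12  41.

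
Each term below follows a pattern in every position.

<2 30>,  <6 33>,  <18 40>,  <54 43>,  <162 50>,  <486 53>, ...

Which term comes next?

First entry — ×3 each step: 2, 6, 18, 54, 162, 486 → 1458.
Second entry: alternating steps +3, +7, +3, +7, …, so 30, 33, 40, 43, 50, 53 → 60.
Putting it together: <1458 60>.

<1458 60>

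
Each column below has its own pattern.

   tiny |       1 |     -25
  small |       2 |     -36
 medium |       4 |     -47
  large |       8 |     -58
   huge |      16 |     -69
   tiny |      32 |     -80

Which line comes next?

Size — repeats tiny → small → medium → large → huge: tiny, small, medium, large, huge, tiny → small.
Second component: ×2 each step, so 1, 2, 4, 8, 16, 32 → 64.
Third component goes -25, -36, -47, -58, -69, -80 → -91 (−11 each step).
Putting it together: small  64  -91.

small  64  -91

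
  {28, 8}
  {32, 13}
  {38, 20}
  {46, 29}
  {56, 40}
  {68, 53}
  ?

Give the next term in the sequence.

{82, 68}

First slot goes 28, 32, 38, 46, 56, 68 → 82 (differences are 4, 6, 8, … (increasing by 2 each time)).
Second slot: 8, 13, 20, 29, 40, 53 → 68 (differences are 5, 7, 9, … (increasing by 2 each time)).
So the next term is {82, 68}.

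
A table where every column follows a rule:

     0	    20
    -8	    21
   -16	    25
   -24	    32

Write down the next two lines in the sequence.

-32  42; -40  55

First component: −8 each step, so 0, -8, -16, -24 → -32 → -40.
Second component: differences are 1, 4, 7, … (increasing by 3 each time), so 20, 21, 25, 32 → 42 → 55.
So the next two lines are -32  42 and -40  55.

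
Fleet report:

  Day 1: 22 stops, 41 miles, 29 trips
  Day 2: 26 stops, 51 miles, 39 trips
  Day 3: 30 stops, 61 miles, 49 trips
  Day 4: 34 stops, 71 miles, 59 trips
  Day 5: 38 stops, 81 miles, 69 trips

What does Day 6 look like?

Stops: +4 each step; 22, 26, 30, 34, 38 → 42.
Miles — +10 each step: 41, 51, 61, 71, 81 → 91.
Trips: 29, 39, 49, 59, 69 → 79 (always 12 less than the miles).
Putting it together: 42 stops, 91 miles, 79 trips.

42 stops, 91 miles, 79 trips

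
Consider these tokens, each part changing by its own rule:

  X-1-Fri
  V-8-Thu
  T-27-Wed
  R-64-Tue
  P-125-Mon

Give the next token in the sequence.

N-216-Sun

Letter: letters move back 2 places in the alphabet, so X, V, T, R, P → N.
For the second component, perfect cubes: 1³, 2³, 3³, …: 1, 8, 27, 64, 125 → 216.
Day: runs backward through the weekdays Mon→Sun, so Fri, Thu, Wed, Tue, Mon → Sun.
Combining the parts gives N-216-Sun.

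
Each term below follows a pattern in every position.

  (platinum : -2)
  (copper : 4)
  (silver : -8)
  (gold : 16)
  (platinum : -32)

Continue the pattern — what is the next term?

(copper : 64)

Metal: repeats platinum → copper → silver → gold, so platinum, copper, silver, gold, platinum → copper.
Second part: ×(-2) each step, so -2, 4, -8, 16, -32 → 64.
Putting it together: (copper : 64).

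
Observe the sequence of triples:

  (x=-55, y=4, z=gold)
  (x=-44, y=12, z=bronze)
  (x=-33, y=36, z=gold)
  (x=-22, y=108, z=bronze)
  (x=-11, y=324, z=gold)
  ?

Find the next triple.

(x=0, y=972, z=bronze)

X: +11 each step; -55, -44, -33, -22, -11 → 0.
For the y, ×3 each step: 4, 12, 36, 108, 324 → 972.
Z: alternates gold ↔ bronze, so gold, bronze, gold, bronze, gold → bronze.
Putting it together: (x=0, y=972, z=bronze).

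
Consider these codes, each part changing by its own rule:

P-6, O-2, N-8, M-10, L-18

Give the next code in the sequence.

Letter: P, O, N, M, L → K (letters move back 1 place in the alphabet).
Second component: each term is the sum of the two before it; 6, 2, 8, 10, 18 → 28.
So the next code is K-28.

K-28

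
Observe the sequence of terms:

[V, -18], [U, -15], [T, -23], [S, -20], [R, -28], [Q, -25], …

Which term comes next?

Letter: V, U, T, S, R, Q → P (letters move back 1 place in the alphabet).
Second coordinate: alternating steps +3, −8, +3, −8, …; -18, -15, -23, -20, -28, -25 → -33.
Putting it together: [P, -33].

[P, -33]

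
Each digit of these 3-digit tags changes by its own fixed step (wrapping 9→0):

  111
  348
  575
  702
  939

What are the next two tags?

166, 393

For the first digit, +2 each step, mod 10: 1, 3, 5, 7, 9 → 1 → 3.
Second digit: 1, 4, 7, 0, 3 → 6 → 9 (+3 each step, mod 10).
For the third digit, −3 each step, mod 10: 1, 8, 5, 2, 9 → 6 → 3.
Putting the parts together: 166 and then 393.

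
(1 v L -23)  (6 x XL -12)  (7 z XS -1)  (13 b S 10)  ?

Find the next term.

For the first slot, each term is the sum of the two before it: 1, 6, 7, 13 → 20.
Letter: letters move forward 2 places in the alphabet, wrapping Z→A; v, x, z, b → d.
Size — runs through clothing sizes XS→XL: L, XL, XS, S → M.
Fourth slot goes -23, -12, -1, 10 → 21 (+11 each step).
Putting it together: (20 d M 21).

(20 d M 21)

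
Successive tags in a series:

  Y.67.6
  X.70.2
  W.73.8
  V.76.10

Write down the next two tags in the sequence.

Letter goes Y, X, W, V → U → T (letters move back 1 place in the alphabet).
Second component: 67, 70, 73, 76 → 79 → 82 (+3 each step).
Third component: 6, 2, 8, 10 → 18 → 28 (each term is the sum of the two before it).
Putting the parts together: U.79.18 and then T.82.28.

U.79.18 then T.82.28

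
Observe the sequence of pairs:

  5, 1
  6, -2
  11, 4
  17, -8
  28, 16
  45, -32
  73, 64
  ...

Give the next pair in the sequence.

For the first slot, each term is the sum of the two before it: 5, 6, 11, 17, 28, 45, 73 → 118.
Second slot: 1, -2, 4, -8, 16, -32, 64 → -128 (×(-2) each step).
Putting it together: 118, -128.

118, -128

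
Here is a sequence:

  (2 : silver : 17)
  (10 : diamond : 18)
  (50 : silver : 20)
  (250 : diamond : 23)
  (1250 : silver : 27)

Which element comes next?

First part goes 2, 10, 50, 250, 1250 → 6250 (×5 each step).
Rank — alternates silver ↔ diamond: silver, diamond, silver, diamond, silver → diamond.
Third part: differences are 1, 2, 3, … (increasing by 1 each time), so 17, 18, 20, 23, 27 → 32.
Putting it together: (6250 : diamond : 32).

(6250 : diamond : 32)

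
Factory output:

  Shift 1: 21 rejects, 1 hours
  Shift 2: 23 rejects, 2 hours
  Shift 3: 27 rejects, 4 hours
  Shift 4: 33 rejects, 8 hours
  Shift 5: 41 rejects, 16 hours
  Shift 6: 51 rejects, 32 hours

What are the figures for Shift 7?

Rejects: 21, 23, 27, 33, 41, 51 → 63 (differences are 2, 4, 6, … (increasing by 2 each time)).
For the hours, ×2 each step: 1, 2, 4, 8, 16, 32 → 64.
Putting it together: 63 rejects, 64 hours.

63 rejects, 64 hours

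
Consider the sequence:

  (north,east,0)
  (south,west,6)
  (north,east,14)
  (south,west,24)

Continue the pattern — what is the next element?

(north,east,36)

First direction: alternates north ↔ south; north, south, north, south → north.
Second direction: alternates east ↔ west, so east, west, east, west → east.
Third entry: differences are 6, 8, 10, … (increasing by 2 each time); 0, 6, 14, 24 → 36.
Combining the parts gives (north,east,36).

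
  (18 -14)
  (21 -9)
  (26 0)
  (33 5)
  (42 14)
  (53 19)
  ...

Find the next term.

First coordinate: 18, 21, 26, 33, 42, 53 → 66 (differences are 3, 5, 7, … (increasing by 2 each time)).
For the second coordinate, alternating steps +5, +9, +5, +9, …: -14, -9, 0, 5, 14, 19 → 28.
Combining the parts gives (66 28).

(66 28)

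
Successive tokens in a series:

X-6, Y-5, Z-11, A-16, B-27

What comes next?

C-43

Letter — letters move forward 1 place in the alphabet, wrapping Z→A: X, Y, Z, A, B → C.
Second component — each term is the sum of the two before it: 6, 5, 11, 16, 27 → 43.
Putting it together: C-43.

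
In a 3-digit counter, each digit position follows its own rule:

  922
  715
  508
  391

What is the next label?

184

First digit — −2 each step, mod 10: 9, 7, 5, 3 → 1.
Second digit: 2, 1, 0, 9 → 8 (−1 each step, mod 10).
Third digit goes 2, 5, 8, 1 → 4 (+3 each step, mod 10).
Putting it together: 184.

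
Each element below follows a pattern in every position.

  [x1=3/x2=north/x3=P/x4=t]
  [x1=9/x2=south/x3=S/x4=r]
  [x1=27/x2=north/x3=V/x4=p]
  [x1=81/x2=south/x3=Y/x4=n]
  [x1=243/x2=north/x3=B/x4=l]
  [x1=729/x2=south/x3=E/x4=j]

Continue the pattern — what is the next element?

[x1=2187/x2=north/x3=H/x4=h]

X1: ×3 each step; 3, 9, 27, 81, 243, 729 → 2187.
X2: alternates north ↔ south, so north, south, north, south, north, south → north.
X3: P, S, V, Y, B, E → H (letters move forward 3 places in the alphabet, wrapping Z→A).
X4: letters move back 2 places in the alphabet; t, r, p, n, l, j → h.
So the next element is [x1=2187/x2=north/x3=H/x4=h].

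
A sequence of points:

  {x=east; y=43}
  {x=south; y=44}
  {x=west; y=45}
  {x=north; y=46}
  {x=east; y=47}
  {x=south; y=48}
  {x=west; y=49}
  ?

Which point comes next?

X: repeats east → south → west → north; east, south, west, north, east, south, west → north.
Y: +1 each step; 43, 44, 45, 46, 47, 48, 49 → 50.
So the next point is {x=north; y=50}.

{x=north; y=50}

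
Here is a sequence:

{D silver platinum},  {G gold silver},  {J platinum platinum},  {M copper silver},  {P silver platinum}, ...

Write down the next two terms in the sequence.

{S gold silver}, {V platinum platinum}

For the letter, letters move forward 3 places in the alphabet: D, G, J, M, P → S → V.
First metal — repeats silver → gold → platinum → copper: silver, gold, platinum, copper, silver → gold → platinum.
Second metal — alternates platinum ↔ silver: platinum, silver, platinum, silver, platinum → silver → platinum.
So the next two terms are {S gold silver} and {V platinum platinum}.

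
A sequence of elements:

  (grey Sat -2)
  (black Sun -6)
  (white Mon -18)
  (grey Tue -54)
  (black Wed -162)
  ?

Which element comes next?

(white Thu -486)

Shade: repeats grey → black → white; grey, black, white, grey, black → white.
For the day, runs through the weekdays Mon→Sun: Sat, Sun, Mon, Tue, Wed → Thu.
Third coordinate goes -2, -6, -18, -54, -162 → -486 (×3 each step).
Putting it together: (white Thu -486).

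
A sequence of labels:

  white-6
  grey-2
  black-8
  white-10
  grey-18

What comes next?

black-28

For the shade, repeats white → grey → black: white, grey, black, white, grey → black.
Second component: each term is the sum of the two before it; 6, 2, 8, 10, 18 → 28.
Combining the parts gives black-28.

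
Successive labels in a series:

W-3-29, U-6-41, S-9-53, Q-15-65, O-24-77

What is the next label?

Letter: W, U, S, Q, O → M (letters move back 2 places in the alphabet).
For the second component, each term is the sum of the two before it: 3, 6, 9, 15, 24 → 39.
Third component goes 29, 41, 53, 65, 77 → 89 (+12 each step).
So the next label is M-39-89.

M-39-89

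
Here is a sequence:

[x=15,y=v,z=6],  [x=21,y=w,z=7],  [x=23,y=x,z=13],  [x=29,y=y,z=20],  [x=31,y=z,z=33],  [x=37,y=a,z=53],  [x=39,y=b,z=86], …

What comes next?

X — alternating steps +6, +2, +6, +2, …: 15, 21, 23, 29, 31, 37, 39 → 45.
Y goes v, w, x, y, z, a, b → c (letters move forward 1 place in the alphabet, wrapping Z→A).
Z: each term is the sum of the two before it, so 6, 7, 13, 20, 33, 53, 86 → 139.
So the next tuple is [x=45,y=c,z=139].

[x=45,y=c,z=139]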